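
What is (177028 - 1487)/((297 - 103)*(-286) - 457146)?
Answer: -175541/512630 ≈ -0.34243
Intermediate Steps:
(177028 - 1487)/((297 - 103)*(-286) - 457146) = 175541/(194*(-286) - 457146) = 175541/(-55484 - 457146) = 175541/(-512630) = 175541*(-1/512630) = -175541/512630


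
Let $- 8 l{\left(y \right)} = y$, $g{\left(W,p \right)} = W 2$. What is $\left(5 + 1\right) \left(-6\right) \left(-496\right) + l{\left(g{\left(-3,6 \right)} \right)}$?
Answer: $\frac{71427}{4} \approx 17857.0$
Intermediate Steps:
$g{\left(W,p \right)} = 2 W$
$l{\left(y \right)} = - \frac{y}{8}$
$\left(5 + 1\right) \left(-6\right) \left(-496\right) + l{\left(g{\left(-3,6 \right)} \right)} = \left(5 + 1\right) \left(-6\right) \left(-496\right) - \frac{2 \left(-3\right)}{8} = 6 \left(-6\right) \left(-496\right) - - \frac{3}{4} = \left(-36\right) \left(-496\right) + \frac{3}{4} = 17856 + \frac{3}{4} = \frac{71427}{4}$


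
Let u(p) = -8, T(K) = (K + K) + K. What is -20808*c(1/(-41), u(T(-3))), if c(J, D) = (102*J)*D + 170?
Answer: -162011088/41 ≈ -3.9515e+6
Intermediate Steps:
T(K) = 3*K (T(K) = 2*K + K = 3*K)
c(J, D) = 170 + 102*D*J (c(J, D) = 102*D*J + 170 = 170 + 102*D*J)
-20808*c(1/(-41), u(T(-3))) = -20808/(1/(170 + 102*(-8)/(-41))) = -20808/(1/(170 + 102*(-8)*(-1/41))) = -20808/(1/(170 + 816/41)) = -20808/(1/(7786/41)) = -20808/41/7786 = -20808*7786/41 = -162011088/41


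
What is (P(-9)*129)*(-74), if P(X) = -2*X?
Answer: -171828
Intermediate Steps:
(P(-9)*129)*(-74) = (-2*(-9)*129)*(-74) = (18*129)*(-74) = 2322*(-74) = -171828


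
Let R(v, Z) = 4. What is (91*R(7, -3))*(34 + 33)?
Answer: 24388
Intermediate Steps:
(91*R(7, -3))*(34 + 33) = (91*4)*(34 + 33) = 364*67 = 24388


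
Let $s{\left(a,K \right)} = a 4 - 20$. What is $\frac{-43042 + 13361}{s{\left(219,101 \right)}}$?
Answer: $- \frac{29681}{856} \approx -34.674$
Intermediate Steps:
$s{\left(a,K \right)} = -20 + 4 a$ ($s{\left(a,K \right)} = 4 a - 20 = -20 + 4 a$)
$\frac{-43042 + 13361}{s{\left(219,101 \right)}} = \frac{-43042 + 13361}{-20 + 4 \cdot 219} = - \frac{29681}{-20 + 876} = - \frac{29681}{856}$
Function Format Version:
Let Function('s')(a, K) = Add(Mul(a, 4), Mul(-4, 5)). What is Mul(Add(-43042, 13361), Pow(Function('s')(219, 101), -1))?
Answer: Rational(-29681, 856) ≈ -34.674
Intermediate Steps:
Function('s')(a, K) = Add(-20, Mul(4, a)) (Function('s')(a, K) = Add(Mul(4, a), -20) = Add(-20, Mul(4, a)))
Mul(Add(-43042, 13361), Pow(Function('s')(219, 101), -1)) = Mul(Add(-43042, 13361), Pow(Add(-20, Mul(4, 219)), -1)) = Mul(-29681, Pow(Add(-20, 876), -1)) = Mul(-29681, Pow(856, -1)) = Mul(-29681, Rational(1, 856)) = Rational(-29681, 856)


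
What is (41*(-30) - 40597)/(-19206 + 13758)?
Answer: 41827/5448 ≈ 7.6775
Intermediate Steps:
(41*(-30) - 40597)/(-19206 + 13758) = (-1230 - 40597)/(-5448) = -41827*(-1/5448) = 41827/5448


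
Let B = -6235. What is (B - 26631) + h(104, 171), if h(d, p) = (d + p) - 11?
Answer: -32602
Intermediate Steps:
h(d, p) = -11 + d + p
(B - 26631) + h(104, 171) = (-6235 - 26631) + (-11 + 104 + 171) = -32866 + 264 = -32602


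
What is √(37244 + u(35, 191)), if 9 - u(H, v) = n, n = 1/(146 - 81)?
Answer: 2*√39348465/65 ≈ 193.01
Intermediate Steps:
n = 1/65 ≈ 0.015385
u(H, v) = 584/65 (u(H, v) = 9 - 1*1/65 = 9 - 1/65 = 584/65)
√(37244 + u(35, 191)) = √(37244 + 584/65) = √(2421444/65) = 2*√39348465/65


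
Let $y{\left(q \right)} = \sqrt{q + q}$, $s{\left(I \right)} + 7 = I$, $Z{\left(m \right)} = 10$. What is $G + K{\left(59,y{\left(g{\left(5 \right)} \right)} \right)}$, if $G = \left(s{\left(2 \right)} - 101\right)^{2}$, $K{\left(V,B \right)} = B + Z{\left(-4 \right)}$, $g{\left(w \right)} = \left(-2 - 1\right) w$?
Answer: $11246 + i \sqrt{30} \approx 11246.0 + 5.4772 i$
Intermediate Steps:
$s{\left(I \right)} = -7 + I$
$g{\left(w \right)} = - 3 w$
$y{\left(q \right)} = \sqrt{2} \sqrt{q}$ ($y{\left(q \right)} = \sqrt{2 q} = \sqrt{2} \sqrt{q}$)
$K{\left(V,B \right)} = 10 + B$ ($K{\left(V,B \right)} = B + 10 = 10 + B$)
$G = 11236$ ($G = \left(\left(-7 + 2\right) - 101\right)^{2} = \left(-5 - 101\right)^{2} = \left(-106\right)^{2} = 11236$)
$G + K{\left(59,y{\left(g{\left(5 \right)} \right)} \right)} = 11236 + \left(10 + \sqrt{2} \sqrt{\left(-3\right) 5}\right) = 11236 + \left(10 + \sqrt{2} \sqrt{-15}\right) = 11236 + \left(10 + \sqrt{2} i \sqrt{15}\right) = 11236 + \left(10 + i \sqrt{30}\right) = 11246 + i \sqrt{30}$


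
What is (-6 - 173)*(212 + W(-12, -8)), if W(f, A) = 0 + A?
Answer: -36516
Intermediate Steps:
W(f, A) = A
(-6 - 173)*(212 + W(-12, -8)) = (-6 - 173)*(212 - 8) = -179*204 = -36516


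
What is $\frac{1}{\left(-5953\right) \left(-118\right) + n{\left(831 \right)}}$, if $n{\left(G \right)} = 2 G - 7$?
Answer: $\frac{1}{704109} \approx 1.4202 \cdot 10^{-6}$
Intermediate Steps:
$n{\left(G \right)} = -7 + 2 G$ ($n{\left(G \right)} = 2 G - 7 = -7 + 2 G$)
$\frac{1}{\left(-5953\right) \left(-118\right) + n{\left(831 \right)}} = \frac{1}{\left(-5953\right) \left(-118\right) + \left(-7 + 2 \cdot 831\right)} = \frac{1}{702454 + \left(-7 + 1662\right)} = \frac{1}{702454 + 1655} = \frac{1}{704109}$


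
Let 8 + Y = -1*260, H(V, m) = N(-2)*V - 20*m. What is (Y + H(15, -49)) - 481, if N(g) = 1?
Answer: 246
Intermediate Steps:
H(V, m) = V - 20*m (H(V, m) = 1*V - 20*m = V - 20*m)
Y = -268 (Y = -8 - 1*260 = -8 - 260 = -268)
(Y + H(15, -49)) - 481 = (-268 + (15 - 20*(-49))) - 481 = (-268 + (15 + 980)) - 481 = (-268 + 995) - 481 = 727 - 481 = 246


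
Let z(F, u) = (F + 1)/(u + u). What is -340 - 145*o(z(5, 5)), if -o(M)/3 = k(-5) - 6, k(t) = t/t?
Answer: -2515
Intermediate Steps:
k(t) = 1
z(F, u) = (1 + F)/(2*u) (z(F, u) = (1 + F)/((2*u)) = (1 + F)*(1/(2*u)) = (1 + F)/(2*u))
o(M) = 15 (o(M) = -3*(1 - 6) = -3*(-5) = 15)
-340 - 145*o(z(5, 5)) = -340 - 145*15 = -340 - 2175 = -2515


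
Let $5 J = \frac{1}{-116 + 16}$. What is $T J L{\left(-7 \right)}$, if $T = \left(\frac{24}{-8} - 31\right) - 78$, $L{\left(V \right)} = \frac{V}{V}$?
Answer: $\frac{28}{125} \approx 0.224$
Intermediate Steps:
$L{\left(V \right)} = 1$
$J = - \frac{1}{500}$ ($J = \frac{1}{5 \left(-116 + 16\right)} = \frac{1}{5 \left(-100\right)} = \frac{1}{5} \left(- \frac{1}{100}\right) = - \frac{1}{500} \approx -0.002$)
$T = -112$ ($T = \left(24 \left(- \frac{1}{8}\right) - 31\right) - 78 = \left(-3 - 31\right) - 78 = -34 - 78 = -112$)
$T J L{\left(-7 \right)} = \left(-112\right) \left(- \frac{1}{500}\right) 1 = \frac{28}{125} \cdot 1 = \frac{28}{125}$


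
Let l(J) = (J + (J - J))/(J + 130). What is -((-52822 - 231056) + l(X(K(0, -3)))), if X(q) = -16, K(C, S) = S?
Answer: 16181054/57 ≈ 2.8388e+5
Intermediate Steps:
l(J) = J/(130 + J) (l(J) = (J + 0)/(130 + J) = J/(130 + J))
-((-52822 - 231056) + l(X(K(0, -3)))) = -((-52822 - 231056) - 16/(130 - 16)) = -(-283878 - 16/114) = -(-283878 - 16*1/114) = -(-283878 - 8/57) = -1*(-16181054/57) = 16181054/57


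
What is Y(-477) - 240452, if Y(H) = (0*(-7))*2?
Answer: -240452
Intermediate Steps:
Y(H) = 0 (Y(H) = 0*2 = 0)
Y(-477) - 240452 = 0 - 240452 = -240452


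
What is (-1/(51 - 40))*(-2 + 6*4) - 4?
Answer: -6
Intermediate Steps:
(-1/(51 - 40))*(-2 + 6*4) - 4 = (-1/11)*(-2 + 24) - 4 = -1*1/11*22 - 4 = -1/11*22 - 4 = -2 - 4 = -6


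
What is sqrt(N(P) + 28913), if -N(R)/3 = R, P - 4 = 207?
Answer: 2*sqrt(7070) ≈ 168.17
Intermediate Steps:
P = 211 (P = 4 + 207 = 211)
N(R) = -3*R
sqrt(N(P) + 28913) = sqrt(-3*211 + 28913) = sqrt(-633 + 28913) = sqrt(28280) = 2*sqrt(7070)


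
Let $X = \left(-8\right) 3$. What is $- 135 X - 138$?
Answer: $3102$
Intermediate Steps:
$X = -24$
$- 135 X - 138 = \left(-135\right) \left(-24\right) - 138 = 3240 - 138 = 3102$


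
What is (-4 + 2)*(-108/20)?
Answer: 54/5 ≈ 10.800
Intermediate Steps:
(-4 + 2)*(-108/20) = -(-216)/20 = -2*(-27/5) = 54/5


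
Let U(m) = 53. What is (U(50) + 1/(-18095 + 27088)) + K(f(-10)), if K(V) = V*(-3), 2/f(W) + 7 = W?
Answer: 479804/8993 ≈ 53.353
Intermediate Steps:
f(W) = 2/(-7 + W)
K(V) = -3*V
(U(50) + 1/(-18095 + 27088)) + K(f(-10)) = (53 + 1/(-18095 + 27088)) - 6/(-7 - 10) = (53 + 1/8993) - 6/(-17) = (53 + 1/8993) - 6*(-1)/17 = 476630/8993 - 3*(-2/17) = 476630/8993 + 6/17 = 479804/8993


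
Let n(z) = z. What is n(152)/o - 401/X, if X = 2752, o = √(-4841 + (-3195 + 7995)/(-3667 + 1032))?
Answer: -401/2752 - 152*I*√1344992009/2552167 ≈ -0.14571 - 2.1842*I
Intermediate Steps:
o = I*√1344992009/527 (o = √(-4841 + 4800/(-2635)) = √(-4841 + 4800*(-1/2635)) = √(-4841 - 960/527) = √(-2552167/527) = I*√1344992009/527 ≈ 69.59*I)
n(152)/o - 401/X = 152/((I*√1344992009/527)) - 401/2752 = 152*(-I*√1344992009/2552167) - 401*1/2752 = -152*I*√1344992009/2552167 - 401/2752 = -401/2752 - 152*I*√1344992009/2552167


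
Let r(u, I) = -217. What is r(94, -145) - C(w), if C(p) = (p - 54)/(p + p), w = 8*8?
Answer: -13893/64 ≈ -217.08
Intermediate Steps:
w = 64
C(p) = (-54 + p)/(2*p) (C(p) = (-54 + p)/((2*p)) = (-54 + p)*(1/(2*p)) = (-54 + p)/(2*p))
r(94, -145) - C(w) = -217 - (-54 + 64)/(2*64) = -217 - 10/(2*64) = -217 - 1*5/64 = -217 - 5/64 = -13893/64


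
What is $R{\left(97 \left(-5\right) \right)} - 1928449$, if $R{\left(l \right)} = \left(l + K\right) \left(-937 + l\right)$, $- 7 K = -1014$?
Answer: $- \frac{10113361}{7} \approx -1.4448 \cdot 10^{6}$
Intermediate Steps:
$K = \frac{1014}{7}$ ($K = \left(- \frac{1}{7}\right) \left(-1014\right) = \frac{1014}{7} \approx 144.86$)
$R{\left(l \right)} = \left(-937 + l\right) \left(\frac{1014}{7} + l\right)$ ($R{\left(l \right)} = \left(l + \frac{1014}{7}\right) \left(-937 + l\right) = \left(\frac{1014}{7} + l\right) \left(-937 + l\right) = \left(-937 + l\right) \left(\frac{1014}{7} + l\right)$)
$R{\left(97 \left(-5\right) \right)} - 1928449 = \left(- \frac{950118}{7} + \left(97 \left(-5\right)\right)^{2} - \frac{5545 \cdot 97 \left(-5\right)}{7}\right) - 1928449 = \left(- \frac{950118}{7} + \left(-485\right)^{2} - - \frac{2689325}{7}\right) - 1928449 = \left(- \frac{950118}{7} + 235225 + \frac{2689325}{7}\right) - 1928449 = \frac{3385782}{7} - 1928449 = - \frac{10113361}{7}$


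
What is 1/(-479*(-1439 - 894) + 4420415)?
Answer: 1/5537922 ≈ 1.8057e-7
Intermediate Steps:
1/(-479*(-1439 - 894) + 4420415) = 1/(-479*(-2333) + 4420415) = 1/(1117507 + 4420415) = 1/5537922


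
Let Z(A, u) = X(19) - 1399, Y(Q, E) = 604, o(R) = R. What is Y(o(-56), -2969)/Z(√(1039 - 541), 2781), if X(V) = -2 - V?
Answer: -151/355 ≈ -0.42535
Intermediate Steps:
Z(A, u) = -1420 (Z(A, u) = (-2 - 1*19) - 1399 = (-2 - 19) - 1399 = -21 - 1399 = -1420)
Y(o(-56), -2969)/Z(√(1039 - 541), 2781) = 604/(-1420) = 604*(-1/1420) = -151/355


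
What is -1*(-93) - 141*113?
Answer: -15840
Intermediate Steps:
-1*(-93) - 141*113 = 93 - 15933 = -15840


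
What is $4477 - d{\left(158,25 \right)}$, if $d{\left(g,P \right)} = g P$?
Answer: $527$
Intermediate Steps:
$d{\left(g,P \right)} = P g$
$4477 - d{\left(158,25 \right)} = 4477 - 25 \cdot 158 = 4477 - 3950 = 527$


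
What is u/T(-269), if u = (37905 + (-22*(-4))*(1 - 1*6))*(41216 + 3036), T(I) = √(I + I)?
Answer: -828950590*I*√538/269 ≈ -7.1477e+7*I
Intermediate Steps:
T(I) = √2*√I (T(I) = √(2*I) = √2*√I)
u = 1657901180 (u = (37905 + 88*(1 - 6))*44252 = (37905 + 88*(-5))*44252 = (37905 - 440)*44252 = 37465*44252 = 1657901180)
u/T(-269) = 1657901180/((√2*√(-269))) = 1657901180/((√2*(I*√269))) = 1657901180/((I*√538)) = 1657901180*(-I*√538/538) = -828950590*I*√538/269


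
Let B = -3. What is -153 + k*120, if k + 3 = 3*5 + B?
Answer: 927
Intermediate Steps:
k = 9 (k = -3 + (3*5 - 3) = -3 + (15 - 3) = -3 + 12 = 9)
-153 + k*120 = -153 + 9*120 = -153 + 1080 = 927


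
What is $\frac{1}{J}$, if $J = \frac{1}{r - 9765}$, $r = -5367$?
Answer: $-15132$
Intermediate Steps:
$J = - \frac{1}{15132}$ ($J = \frac{1}{-5367 - 9765} = \frac{1}{-15132} = - \frac{1}{15132} \approx -6.6085 \cdot 10^{-5}$)
$\frac{1}{J} = \frac{1}{- \frac{1}{15132}} = -15132$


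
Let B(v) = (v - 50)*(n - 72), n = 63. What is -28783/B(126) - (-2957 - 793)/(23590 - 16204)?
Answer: 35859373/842004 ≈ 42.588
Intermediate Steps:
B(v) = 450 - 9*v (B(v) = (v - 50)*(63 - 72) = (-50 + v)*(-9) = 450 - 9*v)
-28783/B(126) - (-2957 - 793)/(23590 - 16204) = -28783/(450 - 9*126) - (-2957 - 793)/(23590 - 16204) = -28783/(450 - 1134) - (-3750)/7386 = -28783/(-684) - (-3750)/7386 = -28783*(-1/684) - 1*(-625/1231) = 28783/684 + 625/1231 = 35859373/842004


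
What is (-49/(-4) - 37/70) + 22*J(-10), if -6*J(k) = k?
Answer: 20323/420 ≈ 48.388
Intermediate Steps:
J(k) = -k/6
(-49/(-4) - 37/70) + 22*J(-10) = (-49/(-4) - 37/70) + 22*(-⅙*(-10)) = (-49*(-¼) - 37*1/70) + 22*(5/3) = (49/4 - 37/70) + 110/3 = 1641/140 + 110/3 = 20323/420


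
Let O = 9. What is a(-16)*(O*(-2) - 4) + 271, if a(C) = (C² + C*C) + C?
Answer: -10641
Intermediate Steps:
a(C) = C + 2*C² (a(C) = (C² + C²) + C = 2*C² + C = C + 2*C²)
a(-16)*(O*(-2) - 4) + 271 = (-16*(1 + 2*(-16)))*(9*(-2) - 4) + 271 = (-16*(1 - 32))*(-18 - 4) + 271 = -16*(-31)*(-22) + 271 = 496*(-22) + 271 = -10912 + 271 = -10641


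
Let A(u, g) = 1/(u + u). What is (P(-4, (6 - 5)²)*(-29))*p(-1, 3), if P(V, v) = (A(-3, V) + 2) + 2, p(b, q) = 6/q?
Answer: -667/3 ≈ -222.33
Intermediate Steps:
A(u, g) = 1/(2*u)
P(V, v) = 23/6 (P(V, v) = ((½)/(-3) + 2) + 2 = ((½)*(-⅓) + 2) + 2 = (-⅙ + 2) + 2 = 11/6 + 2 = 23/6)
(P(-4, (6 - 5)²)*(-29))*p(-1, 3) = ((23/6)*(-29))*(6/3) = -667/3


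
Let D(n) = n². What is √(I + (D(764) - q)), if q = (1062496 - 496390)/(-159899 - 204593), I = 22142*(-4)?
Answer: √16445037162075086/182246 ≈ 703.65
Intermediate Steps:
I = -88568
q = -283053/182246 (q = 566106/(-364492) = 566106*(-1/364492) = -283053/182246 ≈ -1.5531)
√(I + (D(764) - q)) = √(-88568 + (764² - 1*(-283053/182246))) = √(-88568 + (583696 + 283053/182246)) = √(-88568 + 106376544269/182246) = √(90235380541/182246) = √16445037162075086/182246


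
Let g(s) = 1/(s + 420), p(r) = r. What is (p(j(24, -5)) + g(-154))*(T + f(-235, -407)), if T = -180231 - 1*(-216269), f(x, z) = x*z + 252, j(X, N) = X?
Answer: 842404975/266 ≈ 3.1669e+6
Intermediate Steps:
f(x, z) = 252 + x*z
T = 36038 (T = -180231 + 216269 = 36038)
g(s) = 1/(420 + s)
(p(j(24, -5)) + g(-154))*(T + f(-235, -407)) = (24 + 1/(420 - 154))*(36038 + (252 - 235*(-407))) = (24 + 1/266)*(36038 + (252 + 95645)) = (24 + 1/266)*(36038 + 95897) = (6385/266)*131935 = 842404975/266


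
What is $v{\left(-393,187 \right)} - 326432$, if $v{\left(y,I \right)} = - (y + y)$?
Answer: $-325646$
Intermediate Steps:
$v{\left(y,I \right)} = - 2 y$
$v{\left(-393,187 \right)} - 326432 = \left(-2\right) \left(-393\right) - 326432 = 786 - 326432 = -325646$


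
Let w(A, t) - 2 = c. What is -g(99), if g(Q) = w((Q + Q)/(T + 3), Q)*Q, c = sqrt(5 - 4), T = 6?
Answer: -297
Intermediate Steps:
c = 1 (c = sqrt(1) = 1)
w(A, t) = 3 (w(A, t) = 2 + 1 = 3)
g(Q) = 3*Q
-g(99) = -3*99 = -1*297 = -297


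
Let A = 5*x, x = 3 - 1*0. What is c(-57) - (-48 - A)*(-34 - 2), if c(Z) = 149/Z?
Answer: -129425/57 ≈ -2270.6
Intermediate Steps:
x = 3 (x = 3 + 0 = 3)
A = 15 (A = 5*3 = 15)
c(-57) - (-48 - A)*(-34 - 2) = 149/(-57) - (-48 - 1*15)*(-34 - 2) = 149*(-1/57) - (-48 - 15)*(-36) = -149/57 - (-63)*(-36) = -149/57 - 1*2268 = -149/57 - 2268 = -129425/57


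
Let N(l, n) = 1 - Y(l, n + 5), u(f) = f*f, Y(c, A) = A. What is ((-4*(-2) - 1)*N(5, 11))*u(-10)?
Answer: -10500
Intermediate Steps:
u(f) = f²
N(l, n) = -4 - n (N(l, n) = 1 - (n + 5) = 1 - (5 + n) = 1 + (-5 - n) = -4 - n)
((-4*(-2) - 1)*N(5, 11))*u(-10) = ((-4*(-2) - 1)*(-4 - 1*11))*(-10)² = ((8 - 1)*(-4 - 11))*100 = (7*(-15))*100 = -105*100 = -10500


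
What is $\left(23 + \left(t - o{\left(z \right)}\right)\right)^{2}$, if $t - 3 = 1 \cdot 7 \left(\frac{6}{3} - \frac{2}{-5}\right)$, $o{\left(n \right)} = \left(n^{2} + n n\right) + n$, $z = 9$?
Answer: $\frac{410881}{25} \approx 16435.0$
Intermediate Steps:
$o{\left(n \right)} = n + 2 n^{2}$ ($o{\left(n \right)} = \left(n^{2} + n^{2}\right) + n = 2 n^{2} + n = n + 2 n^{2}$)
$t = \frac{99}{5}$ ($t = 3 + 1 \cdot 7 \left(\frac{6}{3} - \frac{2}{-5}\right) = 3 + 7 \left(6 \cdot \frac{1}{3} - - \frac{2}{5}\right) = 3 + 7 \left(2 + \frac{2}{5}\right) = 3 + 7 \cdot \frac{12}{5} = 3 + \frac{84}{5} = \frac{99}{5} \approx 19.8$)
$\left(23 + \left(t - o{\left(z \right)}\right)\right)^{2} = \left(23 + \left(\frac{99}{5} - 9 \left(1 + 2 \cdot 9\right)\right)\right)^{2} = \left(23 + \left(\frac{99}{5} - 9 \left(1 + 18\right)\right)\right)^{2} = \left(23 + \left(\frac{99}{5} - 9 \cdot 19\right)\right)^{2} = \left(23 + \left(\frac{99}{5} - 171\right)\right)^{2} = \left(23 - \frac{756}{5}\right)^{2} = \left(- \frac{641}{5}\right)^{2} = \frac{410881}{25}$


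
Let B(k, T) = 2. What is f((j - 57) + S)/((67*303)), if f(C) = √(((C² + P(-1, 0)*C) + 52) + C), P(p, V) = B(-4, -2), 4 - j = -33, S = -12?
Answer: 14*√5/20301 ≈ 0.0015420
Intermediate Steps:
j = 37 (j = 4 - 1*(-33) = 4 + 33 = 37)
P(p, V) = 2
f(C) = √(52 + C² + 3*C) (f(C) = √(((C² + 2*C) + 52) + C) = √((52 + C² + 2*C) + C) = √(52 + C² + 3*C))
f((j - 57) + S)/((67*303)) = √(52 + ((37 - 57) - 12)² + 3*((37 - 57) - 12))/((67*303)) = √(52 + (-20 - 12)² + 3*(-20 - 12))/20301 = √(52 + (-32)² + 3*(-32))*(1/20301) = √(52 + 1024 - 96)*(1/20301) = √980*(1/20301) = (14*√5)*(1/20301) = 14*√5/20301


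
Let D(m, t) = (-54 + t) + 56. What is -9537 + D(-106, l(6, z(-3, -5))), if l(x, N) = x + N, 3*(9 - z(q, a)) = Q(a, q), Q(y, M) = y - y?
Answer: -9520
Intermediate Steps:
Q(y, M) = 0
z(q, a) = 9 (z(q, a) = 9 - ⅓*0 = 9 + 0 = 9)
l(x, N) = N + x
D(m, t) = 2 + t
-9537 + D(-106, l(6, z(-3, -5))) = -9537 + (2 + (9 + 6)) = -9537 + (2 + 15) = -9537 + 17 = -9520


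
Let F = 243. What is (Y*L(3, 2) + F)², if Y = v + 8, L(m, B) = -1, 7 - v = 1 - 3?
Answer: 51076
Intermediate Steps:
v = 9 (v = 7 - (1 - 3) = 7 - 1*(-2) = 7 + 2 = 9)
Y = 17 (Y = 9 + 8 = 17)
(Y*L(3, 2) + F)² = (17*(-1) + 243)² = (-17 + 243)² = 226² = 51076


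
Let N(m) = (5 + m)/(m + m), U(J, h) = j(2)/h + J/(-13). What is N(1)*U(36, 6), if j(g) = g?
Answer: -95/13 ≈ -7.3077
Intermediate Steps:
U(J, h) = 2/h - J/13 (U(J, h) = 2/h + J/(-13) = 2/h + J*(-1/13) = 2/h - J/13)
N(m) = (5 + m)/(2*m) (N(m) = (5 + m)/((2*m)) = (5 + m)*(1/(2*m)) = (5 + m)/(2*m))
N(1)*U(36, 6) = ((½)*(5 + 1)/1)*(2/6 - 1/13*36) = ((½)*1*6)*(2*(⅙) - 36/13) = 3*(⅓ - 36/13) = 3*(-95/39) = -95/13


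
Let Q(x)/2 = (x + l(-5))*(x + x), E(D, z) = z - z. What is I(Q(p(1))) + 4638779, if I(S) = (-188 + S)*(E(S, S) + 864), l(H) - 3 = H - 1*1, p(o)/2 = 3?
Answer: 4538555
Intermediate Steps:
p(o) = 6 (p(o) = 2*3 = 6)
l(H) = 2 + H (l(H) = 3 + (H - 1*1) = 3 + (H - 1) = 3 + (-1 + H) = 2 + H)
E(D, z) = 0
Q(x) = 4*x*(-3 + x) (Q(x) = 2*((x + (2 - 5))*(x + x)) = 2*((x - 3)*(2*x)) = 2*((-3 + x)*(2*x)) = 2*(2*x*(-3 + x)) = 4*x*(-3 + x))
I(S) = -162432 + 864*S (I(S) = (-188 + S)*(0 + 864) = (-188 + S)*864 = -162432 + 864*S)
I(Q(p(1))) + 4638779 = (-162432 + 864*(4*6*(-3 + 6))) + 4638779 = (-162432 + 864*(4*6*3)) + 4638779 = (-162432 + 864*72) + 4638779 = (-162432 + 62208) + 4638779 = -100224 + 4638779 = 4538555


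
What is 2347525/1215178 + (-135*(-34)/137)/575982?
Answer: 10291537859465/5327173872614 ≈ 1.9319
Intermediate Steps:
2347525/1215178 + (-135*(-34)/137)/575982 = 2347525*(1/1215178) + (4590*(1/137))*(1/575982) = 2347525/1215178 + (4590/137)*(1/575982) = 2347525/1215178 + 255/4383863 = 10291537859465/5327173872614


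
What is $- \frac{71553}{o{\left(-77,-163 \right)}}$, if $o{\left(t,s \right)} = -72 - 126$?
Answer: $\frac{23851}{66} \approx 361.38$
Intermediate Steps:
$o{\left(t,s \right)} = -198$
$- \frac{71553}{o{\left(-77,-163 \right)}} = - \frac{71553}{-198} = \left(-71553\right) \left(- \frac{1}{198}\right) = \frac{23851}{66}$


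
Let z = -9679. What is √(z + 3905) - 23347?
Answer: -23347 + I*√5774 ≈ -23347.0 + 75.987*I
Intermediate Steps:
√(z + 3905) - 23347 = √(-9679 + 3905) - 23347 = √(-5774) - 23347 = I*√5774 - 23347 = -23347 + I*√5774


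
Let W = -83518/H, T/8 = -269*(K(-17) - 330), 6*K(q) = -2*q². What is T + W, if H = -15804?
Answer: 7249884431/7902 ≈ 9.1748e+5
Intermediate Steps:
K(q) = -q²/3 (K(q) = (-2*q²)/6 = -q²/3)
T = 2752408/3 (T = 8*(-269*(-⅓*(-17)² - 330)) = 8*(-269*(-⅓*289 - 330)) = 8*(-269*(-289/3 - 330)) = 8*(-269*(-1279/3)) = 8*(344051/3) = 2752408/3 ≈ 9.1747e+5)
W = 41759/7902 (W = -83518/(-15804) = -83518*(-1/15804) = 41759/7902 ≈ 5.2846)
T + W = 2752408/3 + 41759/7902 = 7249884431/7902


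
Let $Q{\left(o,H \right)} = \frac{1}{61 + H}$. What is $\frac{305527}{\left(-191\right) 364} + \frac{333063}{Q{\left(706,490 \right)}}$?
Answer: $\frac{12758885173085}{69524} \approx 1.8352 \cdot 10^{8}$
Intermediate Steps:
$\frac{305527}{\left(-191\right) 364} + \frac{333063}{Q{\left(706,490 \right)}} = \frac{305527}{\left(-191\right) 364} + \frac{333063}{\frac{1}{61 + 490}} = \frac{305527}{-69524} + \frac{333063}{\frac{1}{551}} = 305527 \left(- \frac{1}{69524}\right) + 333063 \frac{1}{\frac{1}{551}} = - \frac{305527}{69524} + 333063 \cdot 551 = - \frac{305527}{69524} + 183517713 = \frac{12758885173085}{69524}$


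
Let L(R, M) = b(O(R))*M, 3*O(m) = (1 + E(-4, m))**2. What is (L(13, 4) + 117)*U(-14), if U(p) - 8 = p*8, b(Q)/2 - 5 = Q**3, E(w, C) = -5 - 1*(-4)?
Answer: -16328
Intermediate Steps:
E(w, C) = -1 (E(w, C) = -5 + 4 = -1)
O(m) = 0 (O(m) = (1 - 1)**2/3 = (1/3)*0**2 = (1/3)*0 = 0)
b(Q) = 10 + 2*Q**3
U(p) = 8 + 8*p (U(p) = 8 + p*8 = 8 + 8*p)
L(R, M) = 10*M (L(R, M) = (10 + 2*0**3)*M = (10 + 2*0)*M = (10 + 0)*M = 10*M)
(L(13, 4) + 117)*U(-14) = (10*4 + 117)*(8 + 8*(-14)) = (40 + 117)*(8 - 112) = 157*(-104) = -16328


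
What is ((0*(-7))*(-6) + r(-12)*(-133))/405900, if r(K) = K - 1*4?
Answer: 532/101475 ≈ 0.0052427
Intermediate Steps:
r(K) = -4 + K (r(K) = K - 4 = -4 + K)
((0*(-7))*(-6) + r(-12)*(-133))/405900 = ((0*(-7))*(-6) + (-4 - 12)*(-133))/405900 = (0*(-6) - 16*(-133))*(1/405900) = (0 + 2128)*(1/405900) = 2128*(1/405900) = 532/101475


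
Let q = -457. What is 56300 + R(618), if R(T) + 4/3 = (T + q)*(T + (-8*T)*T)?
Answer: -1475286946/3 ≈ -4.9176e+8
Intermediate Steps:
R(T) = -4/3 + (-457 + T)*(T - 8*T**2) (R(T) = -4/3 + (T - 457)*(T + (-8*T)*T) = -4/3 + (-457 + T)*(T - 8*T**2))
56300 + R(618) = 56300 + (-4/3 - 457*618 - 8*618**3 + 3657*618**2) = 56300 + (-4/3 - 282426 - 8*236029032 + 3657*381924) = 56300 + (-4/3 - 282426 - 1888232256 + 1396696068) = 56300 - 1475455846/3 = -1475286946/3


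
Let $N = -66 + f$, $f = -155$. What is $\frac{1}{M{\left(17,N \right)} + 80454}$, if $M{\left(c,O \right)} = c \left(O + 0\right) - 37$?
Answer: $\frac{1}{76660} \approx 1.3045 \cdot 10^{-5}$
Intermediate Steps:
$N = -221$ ($N = -66 - 155 = -221$)
$M{\left(c,O \right)} = -37 + O c$ ($M{\left(c,O \right)} = c O - 37 = O c - 37 = -37 + O c$)
$\frac{1}{M{\left(17,N \right)} + 80454} = \frac{1}{\left(-37 - 3757\right) + 80454} = \frac{1}{-3794 + 80454} = \frac{1}{76660}$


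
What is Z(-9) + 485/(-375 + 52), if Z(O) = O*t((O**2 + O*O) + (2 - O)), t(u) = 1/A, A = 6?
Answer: -1939/646 ≈ -3.0015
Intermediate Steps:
t(u) = 1/6
Z(O) = O/6 (Z(O) = O*(1/6) = O/6)
Z(-9) + 485/(-375 + 52) = (1/6)*(-9) + 485/(-375 + 52) = -3/2 + 485/(-323) = -3/2 + 485*(-1/323) = -3/2 - 485/323 = -1939/646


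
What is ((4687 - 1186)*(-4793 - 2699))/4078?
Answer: -13114746/2039 ≈ -6432.0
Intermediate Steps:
((4687 - 1186)*(-4793 - 2699))/4078 = (3501*(-7492))*(1/4078) = -26229492*1/4078 = -13114746/2039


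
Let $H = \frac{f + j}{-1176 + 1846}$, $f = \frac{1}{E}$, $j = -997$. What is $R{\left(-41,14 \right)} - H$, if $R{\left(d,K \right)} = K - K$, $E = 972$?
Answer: $\frac{969083}{651240} \approx 1.4881$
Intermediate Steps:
$f = \frac{1}{972} \approx 0.0010288$
$R{\left(d,K \right)} = 0$
$H = - \frac{969083}{651240}$ ($H = \frac{\frac{1}{972} - 997}{-1176 + 1846} = - \frac{969083}{972 \cdot 670} = \left(- \frac{969083}{972}\right) \frac{1}{670} = - \frac{969083}{651240} \approx -1.4881$)
$R{\left(-41,14 \right)} - H = 0 - - \frac{969083}{651240} = 0 + \frac{969083}{651240} = \frac{969083}{651240}$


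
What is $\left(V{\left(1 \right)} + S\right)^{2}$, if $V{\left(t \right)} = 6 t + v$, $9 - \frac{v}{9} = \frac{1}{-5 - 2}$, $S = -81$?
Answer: $\frac{2601}{49} \approx 53.082$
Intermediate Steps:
$v = \frac{576}{7}$ ($v = 81 - \frac{9}{-5 - 2} = 81 - \frac{9}{-7} = 81 - - \frac{9}{7} = 81 + \frac{9}{7} = \frac{576}{7} \approx 82.286$)
$V{\left(t \right)} = \frac{576}{7} + 6 t$ ($V{\left(t \right)} = 6 t + \frac{576}{7} = \frac{576}{7} + 6 t$)
$\left(V{\left(1 \right)} + S\right)^{2} = \left(\left(\frac{576}{7} + 6 \cdot 1\right) - 81\right)^{2} = \left(\left(\frac{576}{7} + 6\right) - 81\right)^{2} = \left(\frac{618}{7} - 81\right)^{2} = \left(\frac{51}{7}\right)^{2} = \frac{2601}{49}$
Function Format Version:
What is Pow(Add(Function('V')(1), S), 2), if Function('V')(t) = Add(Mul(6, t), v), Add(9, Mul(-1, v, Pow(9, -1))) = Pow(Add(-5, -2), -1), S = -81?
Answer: Rational(2601, 49) ≈ 53.082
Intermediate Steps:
v = Rational(576, 7) (v = Add(81, Mul(-9, Pow(Add(-5, -2), -1))) = Add(81, Mul(-9, Pow(-7, -1))) = Add(81, Mul(-9, Rational(-1, 7))) = Add(81, Rational(9, 7)) = Rational(576, 7) ≈ 82.286)
Function('V')(t) = Add(Rational(576, 7), Mul(6, t)) (Function('V')(t) = Add(Mul(6, t), Rational(576, 7)) = Add(Rational(576, 7), Mul(6, t)))
Pow(Add(Function('V')(1), S), 2) = Pow(Add(Add(Rational(576, 7), Mul(6, 1)), -81), 2) = Pow(Add(Add(Rational(576, 7), 6), -81), 2) = Pow(Add(Rational(618, 7), -81), 2) = Pow(Rational(51, 7), 2) = Rational(2601, 49)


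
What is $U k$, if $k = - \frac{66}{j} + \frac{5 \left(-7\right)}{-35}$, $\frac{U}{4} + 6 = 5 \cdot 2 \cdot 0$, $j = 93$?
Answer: $- \frac{216}{31} \approx -6.9677$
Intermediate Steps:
$U = -24$ ($U = -24 + 4 \cdot 5 \cdot 2 \cdot 0 = -24 + 4 \cdot 10 \cdot 0 = -24 + 4 \cdot 0 = -24 + 0 = -24$)
$k = \frac{9}{31}$ ($k = - \frac{66}{93} + \frac{5 \left(-7\right)}{-35} = \left(-66\right) \frac{1}{93} - -1 = - \frac{22}{31} + 1 = \frac{9}{31} \approx 0.29032$)
$U k = \left(-24\right) \frac{9}{31} = - \frac{216}{31}$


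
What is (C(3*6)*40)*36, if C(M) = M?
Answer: 25920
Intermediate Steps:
(C(3*6)*40)*36 = ((3*6)*40)*36 = (18*40)*36 = 720*36 = 25920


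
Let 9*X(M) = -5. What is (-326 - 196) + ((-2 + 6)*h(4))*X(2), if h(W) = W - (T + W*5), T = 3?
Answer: -4318/9 ≈ -479.78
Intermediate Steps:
X(M) = -5/9 (X(M) = (⅑)*(-5) = -5/9)
h(W) = -3 - 4*W (h(W) = W - (3 + W*5) = W - (3 + 5*W) = W + (-3 - 5*W) = -3 - 4*W)
(-326 - 196) + ((-2 + 6)*h(4))*X(2) = (-326 - 196) + ((-2 + 6)*(-3 - 4*4))*(-5/9) = -522 + (4*(-3 - 16))*(-5/9) = -522 + (4*(-19))*(-5/9) = -522 - 76*(-5/9) = -522 + 380/9 = -4318/9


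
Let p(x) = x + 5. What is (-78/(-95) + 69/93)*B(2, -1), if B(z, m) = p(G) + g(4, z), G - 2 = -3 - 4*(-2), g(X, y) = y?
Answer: 64442/2945 ≈ 21.882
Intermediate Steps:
G = 7 (G = 2 + (-3 - 4*(-2)) = 2 + (-3 + 8) = 2 + 5 = 7)
p(x) = 5 + x
B(z, m) = 12 + z (B(z, m) = (5 + 7) + z = 12 + z)
(-78/(-95) + 69/93)*B(2, -1) = (-78/(-95) + 69/93)*(12 + 2) = (-78*(-1/95) + 69*(1/93))*14 = (78/95 + 23/31)*14 = (4603/2945)*14 = 64442/2945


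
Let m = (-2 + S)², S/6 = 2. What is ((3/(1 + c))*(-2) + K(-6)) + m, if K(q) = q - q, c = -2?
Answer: 106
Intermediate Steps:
S = 12 (S = 6*2 = 12)
m = 100 (m = (-2 + 12)² = 10² = 100)
K(q) = 0
((3/(1 + c))*(-2) + K(-6)) + m = ((3/(1 - 2))*(-2) + 0) + 100 = ((3/(-1))*(-2) + 0) + 100 = ((3*(-1))*(-2) + 0) + 100 = (-3*(-2) + 0) + 100 = (6 + 0) + 100 = 6 + 100 = 106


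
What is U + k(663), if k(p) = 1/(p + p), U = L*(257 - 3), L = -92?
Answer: -30985967/1326 ≈ -23368.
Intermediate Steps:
U = -23368 (U = -92*(257 - 3) = -92*254 = -23368)
k(p) = 1/(2*p)
U + k(663) = -23368 + (½)/663 = -23368 + (½)*(1/663) = -23368 + 1/1326 = -30985967/1326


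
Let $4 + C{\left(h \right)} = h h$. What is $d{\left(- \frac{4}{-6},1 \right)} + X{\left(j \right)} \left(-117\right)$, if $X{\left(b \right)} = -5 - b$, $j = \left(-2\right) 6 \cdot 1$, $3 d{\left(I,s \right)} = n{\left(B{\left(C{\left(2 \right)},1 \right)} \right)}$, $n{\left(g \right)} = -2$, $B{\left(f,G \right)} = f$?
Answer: $- \frac{2459}{3} \approx -819.67$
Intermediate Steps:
$C{\left(h \right)} = -4 + h^{2}$ ($C{\left(h \right)} = -4 + h h = -4 + h^{2}$)
$d{\left(I,s \right)} = - \frac{2}{3}$ ($d{\left(I,s \right)} = \frac{1}{3} \left(-2\right) = - \frac{2}{3}$)
$j = -12$ ($j = \left(-12\right) 1 = -12$)
$d{\left(- \frac{4}{-6},1 \right)} + X{\left(j \right)} \left(-117\right) = - \frac{2}{3} + \left(-5 - -12\right) \left(-117\right) = - \frac{2}{3} + \left(-5 + 12\right) \left(-117\right) = - \frac{2}{3} + 7 \left(-117\right) = - \frac{2}{3} - 819 = - \frac{2459}{3}$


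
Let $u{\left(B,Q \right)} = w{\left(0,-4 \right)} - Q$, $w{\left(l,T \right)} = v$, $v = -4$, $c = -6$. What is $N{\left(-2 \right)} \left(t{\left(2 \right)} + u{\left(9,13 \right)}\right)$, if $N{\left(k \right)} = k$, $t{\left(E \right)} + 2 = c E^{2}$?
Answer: $86$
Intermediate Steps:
$w{\left(l,T \right)} = -4$
$t{\left(E \right)} = -2 - 6 E^{2}$
$u{\left(B,Q \right)} = -4 - Q$
$N{\left(-2 \right)} \left(t{\left(2 \right)} + u{\left(9,13 \right)}\right) = - 2 \left(\left(-2 - 6 \cdot 2^{2}\right) - 17\right) = - 2 \left(\left(-2 - 24\right) - 17\right) = - 2 \left(-26 - 17\right) = \left(-2\right) \left(-43\right) = 86$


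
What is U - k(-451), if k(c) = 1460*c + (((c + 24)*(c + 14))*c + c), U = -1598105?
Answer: 83216955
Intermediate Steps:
k(c) = 1461*c + c*(14 + c)*(24 + c) (k(c) = 1460*c + (((24 + c)*(14 + c))*c + c) = 1460*c + (((14 + c)*(24 + c))*c + c) = 1460*c + (c*(14 + c)*(24 + c) + c) = 1460*c + (c + c*(14 + c)*(24 + c)) = 1461*c + c*(14 + c)*(24 + c))
U - k(-451) = -1598105 - (-451)*(1797 + (-451)**2 + 38*(-451)) = -1598105 - (-451)*(1797 + 203401 - 17138) = -1598105 - (-451)*188060 = -1598105 - 1*(-84815060) = -1598105 + 84815060 = 83216955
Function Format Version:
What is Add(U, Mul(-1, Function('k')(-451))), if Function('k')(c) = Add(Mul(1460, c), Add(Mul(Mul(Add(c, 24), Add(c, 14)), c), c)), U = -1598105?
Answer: 83216955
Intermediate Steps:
Function('k')(c) = Add(Mul(1461, c), Mul(c, Add(14, c), Add(24, c))) (Function('k')(c) = Add(Mul(1460, c), Add(Mul(Mul(Add(24, c), Add(14, c)), c), c)) = Add(Mul(1460, c), Add(Mul(Mul(Add(14, c), Add(24, c)), c), c)) = Add(Mul(1460, c), Add(Mul(c, Add(14, c), Add(24, c)), c)) = Add(Mul(1460, c), Add(c, Mul(c, Add(14, c), Add(24, c)))) = Add(Mul(1461, c), Mul(c, Add(14, c), Add(24, c))))
Add(U, Mul(-1, Function('k')(-451))) = Add(-1598105, Mul(-1, Mul(-451, Add(1797, Pow(-451, 2), Mul(38, -451))))) = Add(-1598105, Mul(-1, Mul(-451, Add(1797, 203401, -17138)))) = Add(-1598105, Mul(-1, Mul(-451, 188060))) = Add(-1598105, Mul(-1, -84815060)) = Add(-1598105, 84815060) = 83216955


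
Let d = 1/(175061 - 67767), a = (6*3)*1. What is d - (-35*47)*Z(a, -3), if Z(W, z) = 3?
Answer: 529495891/107294 ≈ 4935.0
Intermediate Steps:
a = 18 (a = 18*1 = 18)
d = 1/107294 ≈ 9.3202e-6
d - (-35*47)*Z(a, -3) = 1/107294 - (-35*47)*3 = 1/107294 - (-1645)*3 = 1/107294 - 1*(-4935) = 1/107294 + 4935 = 529495891/107294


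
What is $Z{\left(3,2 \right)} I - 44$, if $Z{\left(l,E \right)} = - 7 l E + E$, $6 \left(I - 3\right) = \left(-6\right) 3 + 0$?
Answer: $-44$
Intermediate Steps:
$I = 0$ ($I = 3 + \frac{\left(-6\right) 3 + 0}{6} = 3 + \frac{-18 + 0}{6} = 3 + \frac{1}{6} \left(-18\right) = 3 - 3 = 0$)
$Z{\left(l,E \right)} = E - 7 E l$ ($Z{\left(l,E \right)} = - 7 E l + E = E - 7 E l$)
$Z{\left(3,2 \right)} I - 44 = 2 \left(1 - 21\right) 0 - 44 = 2 \left(-20\right) 0 - 44 = \left(-40\right) 0 - 44 = 0 - 44 = -44$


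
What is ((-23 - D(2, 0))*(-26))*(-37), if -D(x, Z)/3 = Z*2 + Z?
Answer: -22126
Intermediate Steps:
D(x, Z) = -9*Z (D(x, Z) = -3*(Z*2 + Z) = -3*(2*Z + Z) = -9*Z)
((-23 - D(2, 0))*(-26))*(-37) = ((-23 - (-9)*0)*(-26))*(-37) = ((-23 - 1*0)*(-26))*(-37) = ((-23 + 0)*(-26))*(-37) = -23*(-26)*(-37) = 598*(-37) = -22126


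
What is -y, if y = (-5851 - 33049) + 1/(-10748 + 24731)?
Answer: 543938699/13983 ≈ 38900.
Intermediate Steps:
y = -543938699/13983 (y = -38900 + 1/13983 = -543938699/13983 ≈ -38900.)
-y = -1*(-543938699/13983) = 543938699/13983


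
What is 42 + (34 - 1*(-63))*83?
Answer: 8093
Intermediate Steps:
42 + (34 - 1*(-63))*83 = 42 + (34 + 63)*83 = 42 + 97*83 = 42 + 8051 = 8093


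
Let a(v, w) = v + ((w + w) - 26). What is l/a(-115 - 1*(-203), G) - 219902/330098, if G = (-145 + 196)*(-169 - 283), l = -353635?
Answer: 53304739173/7599186058 ≈ 7.0145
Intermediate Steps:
G = -23052 (G = 51*(-452) = -23052)
a(v, w) = -26 + v + 2*w (a(v, w) = v + (2*w - 26) = v + (-26 + 2*w) = -26 + v + 2*w)
l/a(-115 - 1*(-203), G) - 219902/330098 = -353635/(-26 + (-115 - 1*(-203)) + 2*(-23052)) - 219902/330098 = -353635/(-26 + (-115 + 203) - 46104) - 219902*1/330098 = -353635/(-26 + 88 - 46104) - 109951/165049 = -353635/(-46042) - 109951/165049 = -353635*(-1/46042) - 109951/165049 = 353635/46042 - 109951/165049 = 53304739173/7599186058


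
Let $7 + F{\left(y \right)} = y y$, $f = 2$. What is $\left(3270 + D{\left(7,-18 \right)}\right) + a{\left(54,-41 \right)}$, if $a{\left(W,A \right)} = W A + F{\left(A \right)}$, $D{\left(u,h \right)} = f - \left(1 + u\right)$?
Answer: $2724$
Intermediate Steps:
$F{\left(y \right)} = -7 + y^{2}$ ($F{\left(y \right)} = -7 + y y = -7 + y^{2}$)
$D{\left(u,h \right)} = 1 - u$ ($D{\left(u,h \right)} = 2 - \left(1 + u\right) = 1 - u$)
$a{\left(W,A \right)} = -7 + A^{2} + A W$ ($a{\left(W,A \right)} = W A + \left(-7 + A^{2}\right) = A W + \left(-7 + A^{2}\right) = -7 + A^{2} + A W$)
$\left(3270 + D{\left(7,-18 \right)}\right) + a{\left(54,-41 \right)} = \left(3270 + \left(1 - 7\right)\right) - \left(2221 - 1681\right) = \left(3270 + \left(1 - 7\right)\right) - 540 = \left(3270 - 6\right) - 540 = 3264 - 540 = 2724$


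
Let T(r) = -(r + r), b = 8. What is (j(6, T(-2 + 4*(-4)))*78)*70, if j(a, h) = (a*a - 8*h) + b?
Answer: -1332240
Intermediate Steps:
T(r) = -2*r
j(a, h) = 8 + a² - 8*h (j(a, h) = (a*a - 8*h) + 8 = (a² - 8*h) + 8 = 8 + a² - 8*h)
(j(6, T(-2 + 4*(-4)))*78)*70 = ((8 + 6² - (-16)*(-2 + 4*(-4)))*78)*70 = ((8 + 36 - (-16)*(-2 - 16))*78)*70 = ((8 + 36 - (-16)*(-18))*78)*70 = ((8 + 36 - 8*36)*78)*70 = ((8 + 36 - 288)*78)*70 = -244*78*70 = -19032*70 = -1332240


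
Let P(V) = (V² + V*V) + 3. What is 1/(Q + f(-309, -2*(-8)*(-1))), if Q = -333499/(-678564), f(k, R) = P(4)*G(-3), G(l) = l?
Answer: -678564/70915721 ≈ -0.0095686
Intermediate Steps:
P(V) = 3 + 2*V² (P(V) = (V² + V²) + 3 = 2*V² + 3 = 3 + 2*V²)
f(k, R) = -105 (f(k, R) = (3 + 2*4²)*(-3) = (3 + 2*16)*(-3) = (3 + 32)*(-3) = 35*(-3) = -105)
Q = 333499/678564 (Q = -333499*(-1/678564) = 333499/678564 ≈ 0.49148)
1/(Q + f(-309, -2*(-8)*(-1))) = 1/(333499/678564 - 105) = 1/(-70915721/678564) = -678564/70915721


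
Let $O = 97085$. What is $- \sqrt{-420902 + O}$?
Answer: $- 19 i \sqrt{897} \approx - 569.05 i$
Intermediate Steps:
$- \sqrt{-420902 + O} = - \sqrt{-420902 + 97085} = - \sqrt{-323817} = - 19 i \sqrt{897}$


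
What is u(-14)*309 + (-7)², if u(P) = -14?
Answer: -4277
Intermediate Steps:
u(-14)*309 + (-7)² = -14*309 + (-7)² = -4326 + 49 = -4277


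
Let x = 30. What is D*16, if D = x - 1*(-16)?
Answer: 736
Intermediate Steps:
D = 46 (D = 30 - 1*(-16) = 30 + 16 = 46)
D*16 = 46*16 = 736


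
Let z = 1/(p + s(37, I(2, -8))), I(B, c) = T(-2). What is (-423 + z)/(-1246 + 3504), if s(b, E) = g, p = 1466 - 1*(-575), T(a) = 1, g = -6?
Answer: -430402/2297515 ≈ -0.18733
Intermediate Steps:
I(B, c) = 1
p = 2041 (p = 1466 + 575 = 2041)
s(b, E) = -6
z = 1/2035 (z = 1/(2041 - 6) = 1/2035 ≈ 0.00049140)
(-423 + z)/(-1246 + 3504) = (-423 + 1/2035)/(-1246 + 3504) = -860804/2035/2258 = -860804/2035*1/2258 = -430402/2297515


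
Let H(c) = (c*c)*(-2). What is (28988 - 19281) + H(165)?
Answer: -44743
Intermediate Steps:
H(c) = -2*c² (H(c) = c²*(-2) = -2*c²)
(28988 - 19281) + H(165) = (28988 - 19281) - 2*165² = 9707 - 2*27225 = 9707 - 54450 = -44743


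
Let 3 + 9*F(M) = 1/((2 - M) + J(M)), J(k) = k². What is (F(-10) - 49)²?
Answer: 2472774529/1016064 ≈ 2433.7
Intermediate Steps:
F(M) = -⅓ + 1/(9*(2 + M² - M)) (F(M) = -⅓ + 1/(9*((2 - M) + M²)) = -⅓ + 1/(9*(2 + M² - M)))
(F(-10) - 49)² = ((-5/9 - ⅓*(-10)² + (⅓)*(-10))/(2 + (-10)² - 1*(-10)) - 49)² = ((-5/9 - ⅓*100 - 10/3)/(2 + 100 + 10) - 49)² = ((-5/9 - 100/3 - 10/3)/112 - 49)² = ((1/112)*(-335/9) - 49)² = (-335/1008 - 49)² = (-49727/1008)² = 2472774529/1016064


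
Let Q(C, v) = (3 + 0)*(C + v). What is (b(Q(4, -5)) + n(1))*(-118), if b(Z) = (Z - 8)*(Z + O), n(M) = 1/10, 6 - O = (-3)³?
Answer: 194641/5 ≈ 38928.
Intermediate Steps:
Q(C, v) = 3*C + 3*v (Q(C, v) = 3*(C + v) = 3*C + 3*v)
O = 33 (O = 6 - 1*(-3)³ = 6 - 1*(-27) = 6 + 27 = 33)
n(M) = ⅒
b(Z) = (-8 + Z)*(33 + Z) (b(Z) = (Z - 8)*(Z + 33) = (-8 + Z)*(33 + Z))
(b(Q(4, -5)) + n(1))*(-118) = ((-264 + (3*4 + 3*(-5))² + 25*(3*4 + 3*(-5))) + ⅒)*(-118) = ((-264 + (12 - 15)² + 25*(12 - 15)) + ⅒)*(-118) = ((-264 + (-3)² + 25*(-3)) + ⅒)*(-118) = ((-264 + 9 - 75) + ⅒)*(-118) = (-330 + ⅒)*(-118) = -3299/10*(-118) = 194641/5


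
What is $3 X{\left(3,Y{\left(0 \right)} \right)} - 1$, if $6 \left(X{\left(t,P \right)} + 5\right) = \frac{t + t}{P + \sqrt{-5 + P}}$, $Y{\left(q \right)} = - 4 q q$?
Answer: $-16 - \frac{3 i \sqrt{5}}{5} \approx -16.0 - 1.3416 i$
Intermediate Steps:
$Y{\left(q \right)} = - 4 q^{2}$
$X{\left(t,P \right)} = -5 + \frac{t}{3 \left(P + \sqrt{-5 + P}\right)}$ ($X{\left(t,P \right)} = -5 + \frac{\left(t + t\right) \frac{1}{P + \sqrt{-5 + P}}}{6} = -5 + \frac{2 t \frac{1}{P + \sqrt{-5 + P}}}{6} = -5 + \frac{t}{3 \left(P + \sqrt{-5 + P}\right)}$)
$3 X{\left(3,Y{\left(0 \right)} \right)} - 1 = 3 \frac{- 5 \left(- 4 \cdot 0^{2}\right) - 5 \sqrt{-5 - 4 \cdot 0^{2}} + \frac{1}{3} \cdot 3}{- 4 \cdot 0^{2} + \sqrt{-5 - 4 \cdot 0^{2}}} - 1 = 3 \frac{- 5 \left(\left(-4\right) 0\right) - 5 \sqrt{-5 - 0} + 1}{\left(-4\right) 0 + \sqrt{-5 - 0}} - 1 = 3 \frac{\left(-5\right) 0 - 5 \sqrt{-5 + 0} + 1}{0 + \sqrt{-5 + 0}} - 1 = 3 \frac{0 - 5 \sqrt{-5} + 1}{0 + \sqrt{-5}} - 1 = 3 \frac{0 - 5 i \sqrt{5} + 1}{0 + i \sqrt{5}} - 1 = 3 \frac{0 - 5 i \sqrt{5} + 1}{i \sqrt{5}} - 1 = 3 - \frac{i \sqrt{5}}{5} \left(1 - 5 i \sqrt{5}\right) - 1 = 3 \left(- \frac{i \sqrt{5} \left(1 - 5 i \sqrt{5}\right)}{5}\right) - 1 = - \frac{3 i \sqrt{5} \left(1 - 5 i \sqrt{5}\right)}{5} - 1 = -1 - \frac{3 i \sqrt{5} \left(1 - 5 i \sqrt{5}\right)}{5}$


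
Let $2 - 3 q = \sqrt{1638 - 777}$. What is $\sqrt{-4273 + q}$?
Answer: $\frac{\sqrt{-38451 - 3 \sqrt{861}}}{3} \approx 65.438 i$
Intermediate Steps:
$q = \frac{2}{3} - \frac{\sqrt{861}}{3}$ ($q = \frac{2}{3} - \frac{\sqrt{1638 - 777}}{3} = \frac{2}{3} - \frac{\sqrt{861}}{3} \approx -9.1143$)
$\sqrt{-4273 + q} = \sqrt{-4273 + \left(\frac{2}{3} - \frac{\sqrt{861}}{3}\right)} = \sqrt{- \frac{12817}{3} - \frac{\sqrt{861}}{3}}$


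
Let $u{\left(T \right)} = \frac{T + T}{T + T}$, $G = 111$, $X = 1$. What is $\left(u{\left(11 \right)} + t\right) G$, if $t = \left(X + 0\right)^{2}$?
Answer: $222$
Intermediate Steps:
$u{\left(T \right)} = 1$ ($u{\left(T \right)} = \frac{2 T}{2 T} = 2 T \frac{1}{2 T} = 1$)
$t = 1$ ($t = \left(1 + 0\right)^{2} = 1^{2} = 1$)
$\left(u{\left(11 \right)} + t\right) G = \left(1 + 1\right) 111 = 2 \cdot 111 = 222$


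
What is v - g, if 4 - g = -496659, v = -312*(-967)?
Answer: -194959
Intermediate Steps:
v = 301704
g = 496663 (g = 4 - 1*(-496659) = 4 + 496659 = 496663)
v - g = 301704 - 1*496663 = 301704 - 496663 = -194959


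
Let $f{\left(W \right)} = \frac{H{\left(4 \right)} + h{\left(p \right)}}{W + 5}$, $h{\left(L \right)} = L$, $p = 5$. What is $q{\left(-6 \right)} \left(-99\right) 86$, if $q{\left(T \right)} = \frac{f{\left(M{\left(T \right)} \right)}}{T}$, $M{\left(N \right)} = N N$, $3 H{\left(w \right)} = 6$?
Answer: $\frac{9933}{41} \approx 242.27$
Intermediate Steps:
$H{\left(w \right)} = 2$ ($H{\left(w \right)} = \frac{1}{3} \cdot 6 = 2$)
$M{\left(N \right)} = N^{2}$
$f{\left(W \right)} = \frac{7}{5 + W}$ ($f{\left(W \right)} = \frac{2 + 5}{W + 5} = \frac{7}{5 + W}$)
$q{\left(T \right)} = \frac{7}{T \left(5 + T^{2}\right)}$ ($q{\left(T \right)} = \frac{7 \frac{1}{5 + T^{2}}}{T} = \frac{7}{T \left(5 + T^{2}\right)}$)
$q{\left(-6 \right)} \left(-99\right) 86 = \frac{7}{\left(-6\right) \left(5 + \left(-6\right)^{2}\right)} \left(-99\right) 86 = 7 \left(- \frac{1}{6}\right) \frac{1}{5 + 36} \left(-99\right) 86 = 7 \left(- \frac{1}{6}\right) \frac{1}{41} \left(-99\right) 86 = \left(- \frac{7}{246}\right) \left(-99\right) 86 = \frac{231}{82} \cdot 86 = \frac{9933}{41}$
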